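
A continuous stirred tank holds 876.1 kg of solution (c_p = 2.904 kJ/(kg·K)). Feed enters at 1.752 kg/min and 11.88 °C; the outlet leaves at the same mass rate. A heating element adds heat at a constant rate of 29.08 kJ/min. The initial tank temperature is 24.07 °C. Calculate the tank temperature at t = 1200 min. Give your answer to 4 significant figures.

18.18 °C

First-law balance (no shaft work): M c_p dT/dt = ṁ c_p (T_in − T) + 29.08.
τ = M/ṁ = 500.057 min; T_ss = T_in + Q̇/(ṁ c_p) = 11.88 + 29.08/(1.752·2.904) = 17.5956 °C.
This is linear first-order; T(t) = T_ss + (T₀ − T_ss) e^(−t/τ).
T(1200) = 17.5956 + (6.47438)·e^(−1200/500.057) = 17.5956 + (6.47438)·0.0907428 = 18.1831 °C.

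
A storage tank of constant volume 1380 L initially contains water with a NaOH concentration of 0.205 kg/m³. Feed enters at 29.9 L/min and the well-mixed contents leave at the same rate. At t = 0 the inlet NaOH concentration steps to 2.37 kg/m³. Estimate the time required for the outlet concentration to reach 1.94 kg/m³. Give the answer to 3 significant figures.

74.6 min

Species balance: V dC/dt = Q(C_in − C) ⇒ τ = V/Q = 46.154 min.
C(t) = C_in + (C₀ − C_in) e^(−t/τ). Set C = 1.94 and solve for t:
e^(−t/τ) = (C − C_in)/(C₀ − C_in) = (1.94 − 2.37)/(0.205 − 2.37) = 0.19861
t = −τ ln(…) = 46.154 × 1.6164 = 74.603 min.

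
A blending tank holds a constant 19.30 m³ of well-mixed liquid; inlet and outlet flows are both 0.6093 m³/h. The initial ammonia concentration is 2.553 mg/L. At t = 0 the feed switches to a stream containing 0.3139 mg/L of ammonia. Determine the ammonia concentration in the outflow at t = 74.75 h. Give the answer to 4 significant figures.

Accumulation = in − out for the solute gives V dC/dt = Q(C_in − C).
Time constant τ = V/Q = 19.30/0.6093 = 31.6757 h.
Integrating: C(t) = C_in + (C₀ − C_in) e^(−t/τ).
C(74.75) = 0.3139 + (2.553 − 0.3139)·e^(−74.75/31.6757) = 0.3139 + (2.23910)·0.0944340 = 0.525347 mg/L.

0.5253 mg/L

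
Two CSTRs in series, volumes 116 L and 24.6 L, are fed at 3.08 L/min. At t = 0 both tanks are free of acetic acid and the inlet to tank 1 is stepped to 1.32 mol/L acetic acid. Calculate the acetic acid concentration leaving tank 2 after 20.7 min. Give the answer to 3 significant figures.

Each tank obeys Vᵢ dCᵢ/dt = Q(Cᵢ₋₁ − Cᵢ), so τᵢ = Vᵢ/Q.
τ₁ = 116/3.08 = 37.662 min; τ₂ = 24.6/3.08 = 7.9870 min.
Tank 1: C₁ = C_in(1 − e^(−t/τ₁)). Tank 2 (τ₁ ≠ τ₂): C₂ = C_in[1 − (τ₁ e^(−t/τ₁) − τ₂ e^(−t/τ₂))/(τ₁ − τ₂)].
At t = 20.7: e^(−t/τ₁) = 0.57717, e^(−t/τ₂) = 0.074892.
C₂ = 1.32·[1 − (37.662·0.57717 − 7.9870·0.074892)/(29.675)] = 1.32·0.28765 = 0.37969 mol/L.

0.380 mol/L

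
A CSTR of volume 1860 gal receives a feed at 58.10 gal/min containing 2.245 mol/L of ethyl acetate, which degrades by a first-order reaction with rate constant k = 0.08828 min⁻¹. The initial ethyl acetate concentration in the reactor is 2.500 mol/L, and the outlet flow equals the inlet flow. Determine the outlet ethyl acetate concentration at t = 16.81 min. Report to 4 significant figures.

Species balance: V dC/dt = Q C_in − Q C − k V C.
dC/dt = (Q/V) C_in − (Q/V + k) C; effective rate a = Q/V + k = 0.0312366 + 0.08828 = 0.119517 min⁻¹.
C_ss = Q C_in/(Q + kV) = 0.586748 mol/L; C(t) = C_ss + (C₀ − C_ss) e^(−a t).
C(16.81) = 0.586748 + (1.91325)·e^(−0.119517·16.81) = 0.586748 + (1.91325)·0.134113 = 0.843340 mol/L.

0.8433 mol/L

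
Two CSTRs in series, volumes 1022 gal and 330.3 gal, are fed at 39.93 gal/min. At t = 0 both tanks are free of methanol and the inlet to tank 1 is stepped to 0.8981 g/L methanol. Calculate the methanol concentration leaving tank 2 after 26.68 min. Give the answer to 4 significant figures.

0.4472 g/L

Species balance on tank i: dCᵢ/dt = (Cᵢ₋₁ − Cᵢ)/τᵢ with τᵢ = Vᵢ/Q.
τ₁ = 1022/39.93 = 25.5948 min; τ₂ = 330.3/39.93 = 8.27198 min.
Solving the cascade with C₁(0)=C₂(0)=0 gives C₂(t) = C_in[1 − (τ₁ e^(−t/τ₁) − τ₂ e^(−t/τ₂))/(τ₁ − τ₂)].
At t = 26.68: e^(−t/τ₁) = 0.352608, e^(−t/τ₂) = 0.0397420.
C₂ = 0.8981·[1 − (25.5948·0.352608 − 8.27198·0.0397420)/(17.3228)] = 0.8981·0.497993 = 0.447248 g/L.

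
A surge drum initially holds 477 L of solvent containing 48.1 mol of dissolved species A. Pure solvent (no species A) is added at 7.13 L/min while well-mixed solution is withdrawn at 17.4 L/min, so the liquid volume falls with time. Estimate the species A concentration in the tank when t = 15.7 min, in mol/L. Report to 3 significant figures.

Total volume: dV/dt = Q_in − Q_out = -10.270 L/min, so V(t) = 477 − 10.270 t and V(15.7) = 315.76 L.
Solute balance: dm/dt = 0 − Q_out C = −Q_out m/V(t).
Separate: dm/m = −Q_out dt/V(t) ⇒ ln(m/m₀) = −(Q_out/(Q_in−Q_out)) ln(V/V₀).
m = m₀ (V₀/V)^(Q_out/(Q_in−Q_out)) = 48.1 × (477/315.76)^(-1.6943) = 23.911 mol.
C = m/V = 23.911/315.76 = 0.075726 mol/L.

0.0757 mol/L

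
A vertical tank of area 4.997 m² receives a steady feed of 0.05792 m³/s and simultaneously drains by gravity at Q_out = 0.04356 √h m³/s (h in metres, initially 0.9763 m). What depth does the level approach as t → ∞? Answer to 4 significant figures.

Unsteady balance on liquid volume: A dh/dt = Q_in − 0.04356 √h. At steady state dh/dt = 0:
Q_in = 0.04356 √h_ss ⇒ √h_ss = 0.05792/0.04356 = 1.32966.
h_ss = 1.32966² = 1.76800 m. (Since h₀ = 0.9763 m < h_ss, the level will rise toward this value.)

1.768 m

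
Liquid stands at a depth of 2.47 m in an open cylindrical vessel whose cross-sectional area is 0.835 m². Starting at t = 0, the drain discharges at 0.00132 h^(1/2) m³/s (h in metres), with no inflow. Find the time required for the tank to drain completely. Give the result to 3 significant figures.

1990 s

Accumulation of liquid (constant cross-section A): A dh/dt = −0.00132 √h.
Separate and integrate: 2(√h − √h₀) = −(0.00132/A) t.
Set h = 0: 2√h₀ = (0.00132/A) t_empty ⇒ t_empty = 2A√h₀/0.00132.
t_empty = 2·0.835·√2.47/0.00132 = 1.6700·1.5716/0.00132 = 1988.3 s.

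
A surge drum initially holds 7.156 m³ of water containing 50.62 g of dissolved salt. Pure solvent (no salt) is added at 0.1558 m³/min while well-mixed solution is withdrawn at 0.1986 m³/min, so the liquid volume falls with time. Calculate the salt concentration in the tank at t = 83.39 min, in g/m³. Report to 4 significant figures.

0.5725 g/m³

Total volume: dV/dt = Q_in − Q_out = -0.0428000 m³/min, so V(t) = 7.156 − 0.0428000 t and V(83.39) = 3.58691 m³.
No salt enters, so dm/dt = −Q_out · (m/V).
dm/m = −Q_out dt/(V₀ − 0.0428000 t); integrating gives ln(m/m₀) = −(Q_out/(Q_in−Q_out)) ln(V/V₀).
m = m₀ (V₀/V)^(Q_out/(Q_in−Q_out)) = 50.62 × (7.156/3.58691)^(-4.64019) = 2.05351 g.
C = m/V = 2.05351/3.58691 = 0.572503 g/m³.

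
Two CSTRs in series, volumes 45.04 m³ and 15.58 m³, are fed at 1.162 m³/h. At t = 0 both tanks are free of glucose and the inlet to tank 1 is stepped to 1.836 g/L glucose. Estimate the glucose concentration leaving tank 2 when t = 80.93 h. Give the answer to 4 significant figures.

Species balance on tank i: dCᵢ/dt = (Cᵢ₋₁ − Cᵢ)/τᵢ with τᵢ = Vᵢ/Q.
τ₁ = 45.04/1.162 = 38.7608 h; τ₂ = 15.58/1.162 = 13.4079 h.
Solving the cascade with C₁(0)=C₂(0)=0 gives C₂(t) = C_in[1 − (τ₁ e^(−t/τ₁) − τ₂ e^(−t/τ₂))/(τ₁ − τ₂)].
At t = 80.93: e^(−t/τ₁) = 0.123943, e^(−t/τ₂) = 0.00239114.
C₂ = 1.836·[1 − (38.7608·0.123943 − 13.4079·0.00239114)/(25.3528)] = 1.836·0.811775 = 1.49042 g/L.

1.490 g/L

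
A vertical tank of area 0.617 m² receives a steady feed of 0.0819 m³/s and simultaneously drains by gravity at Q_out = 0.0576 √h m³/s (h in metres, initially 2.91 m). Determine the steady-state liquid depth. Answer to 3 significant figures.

A dh/dt = Q_in − 0.0576 √h. Steady state requires inflow = outflow:
Q_in = 0.0576 √h_ss ⇒ √h_ss = 0.0819/0.0576 = 1.4219.
h_ss = 1.4219² = 2.0217 m. (Since h₀ = 2.91 m > h_ss, the level will fall toward this value.)

2.02 m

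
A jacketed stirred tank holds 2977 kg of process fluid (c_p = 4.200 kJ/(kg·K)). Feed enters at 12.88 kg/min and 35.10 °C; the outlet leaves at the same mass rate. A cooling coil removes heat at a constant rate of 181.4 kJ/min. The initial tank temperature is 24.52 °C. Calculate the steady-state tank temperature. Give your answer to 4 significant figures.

31.75 °C

Unsteady energy balance on the tank contents: M c_p dT/dt = ṁ c_p (T_in − T) − 181.4.
At steady state dT/dt = 0 ⇒ T_ss = T_in − Q̇/(ṁ c_p) = 35.10 − 181.4/(12.88·4.200) = 31.7467 °C.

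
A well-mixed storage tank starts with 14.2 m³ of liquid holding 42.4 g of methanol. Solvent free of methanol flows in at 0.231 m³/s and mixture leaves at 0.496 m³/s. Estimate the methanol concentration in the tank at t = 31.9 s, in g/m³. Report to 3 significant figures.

Let m(t) be the amount of methanol. Volume: V(t) = V₀ + (Q_in − Q_out) t = 14.2 − 0.26500 t; V(31.9) = 5.7465 m³.
Species balance (pure solvent in): dm/dt = −Q_out · m/V(t).
Separate: dm/m = −Q_out dt/V(t) ⇒ ln(m/m₀) = −(Q_out/(Q_in−Q_out)) ln(V/V₀).
m = m₀ (V₀/V)^(Q_out/(Q_in−Q_out)) = 42.4 × (14.2/5.7465)^(-1.8717) = 7.7984 g.
C = m/V = 7.7984/5.7465 = 1.3571 g/m³.

1.36 g/m³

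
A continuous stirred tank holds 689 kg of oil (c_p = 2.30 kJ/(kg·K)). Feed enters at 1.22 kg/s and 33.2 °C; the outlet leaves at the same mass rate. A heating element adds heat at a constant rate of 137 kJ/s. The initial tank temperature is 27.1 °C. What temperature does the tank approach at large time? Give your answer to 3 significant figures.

Heat balance on the well-mixed liquid: M c_p dT/dt = ṁ c_p (T_in − T) + 137.
At steady state dT/dt = 0 ⇒ T_ss = T_in + Q̇/(ṁ c_p) = 33.2 + 137/(1.22·2.30) = 82.024 °C.

82.0 °C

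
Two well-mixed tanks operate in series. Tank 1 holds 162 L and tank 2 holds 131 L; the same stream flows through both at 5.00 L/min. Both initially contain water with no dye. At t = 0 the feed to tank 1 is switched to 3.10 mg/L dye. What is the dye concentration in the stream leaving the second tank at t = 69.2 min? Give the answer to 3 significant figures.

2.12 mg/L

Species balance on tank i: dCᵢ/dt = (Cᵢ₋₁ − Cᵢ)/τᵢ with τᵢ = Vᵢ/Q.
τ₁ = 162/5.00 = 32.400 min; τ₂ = 131/5.00 = 26.200 min.
Solving the cascade with C₁(0)=C₂(0)=0 gives C₂(t) = C_in[1 − (τ₁ e^(−t/τ₁) − τ₂ e^(−t/τ₂))/(τ₁ − τ₂)].
At t = 69.2: e^(−t/τ₁) = 0.11815, e^(−t/τ₂) = 0.071274.
C₂ = 3.10·[1 − (32.400·0.11815 − 26.200·0.071274)/(6.2000)] = 3.10·0.68376 = 2.1197 mg/L.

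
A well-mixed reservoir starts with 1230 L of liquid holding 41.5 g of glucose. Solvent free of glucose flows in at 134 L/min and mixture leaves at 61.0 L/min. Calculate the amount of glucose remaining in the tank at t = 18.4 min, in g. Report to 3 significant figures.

Total volume: dV/dt = Q_in − Q_out = 73.000 L/min, so V(t) = 1230 + 73.000 t and V(18.4) = 2573.2 L.
Solute balance: dm/dt = 0 − Q_out C = −Q_out m/V(t).
dm/m = −Q_out dt/(V₀ + 73.000 t); integrating gives ln(m/m₀) = −(Q_out/(Q_in−Q_out)) ln(V/V₀).
m = m₀ (V₀/V)^(Q_out/(Q_in−Q_out)) = 41.5 × (1230/2573.2)^(0.83562) = 22.396 g.

22.4 g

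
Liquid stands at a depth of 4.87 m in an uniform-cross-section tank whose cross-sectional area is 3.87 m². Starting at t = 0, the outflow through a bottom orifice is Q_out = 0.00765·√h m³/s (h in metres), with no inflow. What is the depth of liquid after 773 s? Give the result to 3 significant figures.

2.08 m

With no inflow, A dh/dt = −0.00765 √h.
Separate and integrate: 2(√h − √h₀) = −(0.00765/A) t.
√h = √4.87 − 0.00765·773/(2·3.87) = 2.2068 − 0.76401 = 1.4428.
h = 1.4428² = 2.0817 m.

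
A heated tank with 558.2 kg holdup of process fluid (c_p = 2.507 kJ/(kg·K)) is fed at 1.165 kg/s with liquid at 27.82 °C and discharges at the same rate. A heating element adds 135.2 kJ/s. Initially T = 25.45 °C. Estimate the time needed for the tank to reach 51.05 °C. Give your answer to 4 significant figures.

First-law balance (no shaft work): M c_p dT/dt = ṁ c_p (T_in − T) + 135.2.
τ = M/ṁ = 479.142 s; T_ss = T_in + Q̇/(ṁ c_p) = 74.1110 °C.
T(t) = T_ss + (T₀ − T_ss) e^(−t/τ). Set T = 51.05:
e^(−t/τ) = (51.05 − 74.1110)/(25.45 − 74.1110) = 0.473911
t = −479.142 · ln(0.473911) = 357.792 s.

357.8 s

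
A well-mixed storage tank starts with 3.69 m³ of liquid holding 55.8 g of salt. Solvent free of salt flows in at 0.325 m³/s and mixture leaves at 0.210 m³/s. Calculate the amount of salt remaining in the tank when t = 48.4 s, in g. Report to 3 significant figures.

10.4 g

Total volume: dV/dt = Q_in − Q_out = 0.11500 m³/s, so V(t) = 3.69 + 0.11500 t and V(48.4) = 9.2560 m³.
No salt enters, so dm/dt = −Q_out · (m/V).
dm/m = −Q_out dt/(V₀ + 0.11500 t); integrating gives ln(m/m₀) = −(Q_out/(Q_in−Q_out)) ln(V/V₀).
m = m₀ (V₀/V)^(Q_out/(Q_in−Q_out)) = 55.8 × (3.69/9.2560)^(1.8261) = 10.406 g.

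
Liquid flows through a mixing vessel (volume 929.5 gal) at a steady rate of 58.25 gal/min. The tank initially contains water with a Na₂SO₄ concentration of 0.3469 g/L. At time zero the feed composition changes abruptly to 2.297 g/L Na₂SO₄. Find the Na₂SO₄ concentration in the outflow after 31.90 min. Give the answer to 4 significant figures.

2.033 g/L

Mass balance on the solute (V constant): V dC/dt = Q(C_in − C).
So dC/dt = (C_in − C)/τ with τ = V/Q = 929.5/58.25 = 15.9571 min.
Integrating: C(t) = C_in + (C₀ − C_in) e^(−t/τ).
C(31.90) = 2.297 + (0.3469 − 2.297)·e^(−31.90/15.9571) = 2.297 + (-1.95010)·0.135455 = 2.03285 g/L.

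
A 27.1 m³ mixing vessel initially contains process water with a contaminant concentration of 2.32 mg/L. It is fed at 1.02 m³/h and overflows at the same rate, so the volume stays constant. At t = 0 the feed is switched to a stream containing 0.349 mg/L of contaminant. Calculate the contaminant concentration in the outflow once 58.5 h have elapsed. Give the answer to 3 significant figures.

Accumulation = in − out for the solute gives V dC/dt = Q(C_in − C).
Time constant τ = V/Q = 27.1/1.02 = 26.569 h.
Integrating: C(t) = C_in + (C₀ − C_in) e^(−t/τ).
C(58.5) = 0.349 + (2.32 − 0.349)·e^(−58.5/26.569) = 0.349 + (1.9710)·0.11060 = 0.56699 mg/L.

0.567 mg/L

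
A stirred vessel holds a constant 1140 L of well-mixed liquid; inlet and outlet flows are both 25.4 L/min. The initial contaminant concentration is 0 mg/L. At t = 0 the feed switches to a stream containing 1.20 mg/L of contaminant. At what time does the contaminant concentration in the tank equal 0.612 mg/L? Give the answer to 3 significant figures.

Species balance: V dC/dt = Q(C_in − C) ⇒ τ = V/Q = 44.882 min.
C(t) = C_in + (C₀ − C_in) e^(−t/τ). Set C = 0.612 and solve for t:
e^(−t/τ) = (C − C_in)/(C₀ − C_in) = (0.612 − 1.20)/(0 − 1.20) = 0.49000
t = −τ ln(…) = 44.882 × 0.71335 = 32.016 min.

32.0 min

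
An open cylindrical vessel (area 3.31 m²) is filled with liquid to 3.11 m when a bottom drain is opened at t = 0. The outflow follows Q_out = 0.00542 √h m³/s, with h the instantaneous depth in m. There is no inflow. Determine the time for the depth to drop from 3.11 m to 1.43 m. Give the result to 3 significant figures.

693 s

With no inflow, A dh/dt = −0.00542 √h.
This is separable: 2 d(√h)/dt = −0.00542/A, so √h = √h₀ − (0.00542/(2A)) t.
t = 2A(√h₀ − √h)/0.00542 = 2·3.31·(√3.11 − √1.43)/0.00542
  = 6.6200 × (1.7635 − 1.1958) / 0.00542 = 693.38 s.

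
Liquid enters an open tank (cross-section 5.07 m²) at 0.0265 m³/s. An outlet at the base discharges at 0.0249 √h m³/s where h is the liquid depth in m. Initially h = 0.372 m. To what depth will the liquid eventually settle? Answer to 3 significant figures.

Level balance: A dh/dt = 0.0265 − 0.0249 √h. Setting dh/dt = 0:
Q_in = 0.0249 √h_ss ⇒ √h_ss = 0.0265/0.0249 = 1.0643.
h_ss = 1.0643² = 1.1326 m. (Since h₀ = 0.372 m < h_ss, the level will rise toward this value.)

1.13 m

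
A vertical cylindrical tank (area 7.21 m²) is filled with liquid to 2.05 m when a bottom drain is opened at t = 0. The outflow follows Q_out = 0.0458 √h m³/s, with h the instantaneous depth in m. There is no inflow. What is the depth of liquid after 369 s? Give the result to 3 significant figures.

0.0675 m

Mass balance (ρ constant): A dh/dt = −0.0458 √h.
Separate and integrate: 2(√h − √h₀) = −(0.0458/A) t.
√h = √2.05 − 0.0458·369/(2·7.21) = 1.4318 − 1.1720 = 0.25978.
h = 0.25978² = 0.067488 m.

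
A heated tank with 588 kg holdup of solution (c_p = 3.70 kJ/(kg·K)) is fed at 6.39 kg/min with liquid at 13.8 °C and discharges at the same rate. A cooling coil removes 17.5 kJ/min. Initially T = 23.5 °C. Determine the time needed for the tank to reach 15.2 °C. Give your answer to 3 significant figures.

146 min

Heat balance on the well-mixed liquid: M c_p dT/dt = ṁ c_p (T_in − T) − 17.5.
τ = M/ṁ = 92.019 min; T_ss = T_in − Q̇/(ṁ c_p) = 13.060 °C.
T(t) = T_ss + (T₀ − T_ss) e^(−t/τ). Set T = 15.2:
e^(−t/τ) = (15.2 − 13.060)/(23.5 − 13.060) = 0.20499
t = −92.019 · ln(0.20499) = 145.83 min.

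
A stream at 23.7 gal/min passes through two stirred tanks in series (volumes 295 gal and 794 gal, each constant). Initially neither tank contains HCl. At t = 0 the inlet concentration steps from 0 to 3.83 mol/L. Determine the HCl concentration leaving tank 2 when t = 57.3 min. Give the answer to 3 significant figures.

Time constants: τᵢ = Vᵢ/Q for each well-mixed tank.
τ₁ = 295/23.7 = 12.447 min; τ₂ = 794/23.7 = 33.502 min.
Solving the cascade with C₁(0)=C₂(0)=0 gives C₂(t) = C_in[1 − (τ₁ e^(−t/τ₁) − τ₂ e^(−t/τ₂))/(τ₁ − τ₂)].
At t = 57.3: e^(−t/τ₁) = 0.010017, e^(−t/τ₂) = 0.18080.
C₂ = 3.83·[1 − (12.447·0.010017 − 33.502·0.18080)/(-21.055)] = 3.83·0.71823 = 2.7508 mol/L.

2.75 mol/L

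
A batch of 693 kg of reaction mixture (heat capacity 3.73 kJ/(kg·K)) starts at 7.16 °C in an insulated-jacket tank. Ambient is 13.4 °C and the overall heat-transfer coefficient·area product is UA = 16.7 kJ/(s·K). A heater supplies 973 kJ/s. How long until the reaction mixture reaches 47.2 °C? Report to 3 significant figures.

150 s

Energy balance: M c_p dT/dt = −UA(T − T_amb) + Q̇.
τ = M c_p/UA = 154.78 s; T_ss = T_amb + Q̇/UA = 13.4 + 973/16.7 = 71.663 °C.
T(t) = T_ss + (T₀ − T_ss)e^(−t/τ); set T = 47.2:
t = −τ ln[(T − T_ss)/(T₀ − T_ss)] = −154.78 · ln(0.37926) = 150.07 s.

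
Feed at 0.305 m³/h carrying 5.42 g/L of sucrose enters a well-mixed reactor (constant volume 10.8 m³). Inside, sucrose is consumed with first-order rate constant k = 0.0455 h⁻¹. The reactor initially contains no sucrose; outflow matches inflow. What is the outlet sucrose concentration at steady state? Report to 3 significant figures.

V dC/dt = Q(C_in − C) − k V C.
Steady state (dC/dt = 0): C_ss = Q C_in/(Q + kV) = C_in/(1 + kV/Q).
C_ss = 0.305·5.42/(0.305 + 0.0455·10.8) = 1.6531/0.79640 = 2.0757 g/L.

2.08 g/L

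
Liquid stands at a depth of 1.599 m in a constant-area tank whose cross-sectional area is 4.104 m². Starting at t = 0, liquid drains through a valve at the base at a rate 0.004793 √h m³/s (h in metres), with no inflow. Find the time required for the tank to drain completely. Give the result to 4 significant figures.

2165 s

Mass balance (ρ constant): A dh/dt = −0.004793 √h.
This is separable: 2 d(√h)/dt = −0.004793/A, so √h = √h₀ − (0.004793/(2A)) t.
Tank is empty when √h = 0: t_empty = 2A√h₀/0.004793.
t_empty = 2·4.104·√1.599/0.004793 = 8.20800·1.26452/0.004793 = 2165.48 s.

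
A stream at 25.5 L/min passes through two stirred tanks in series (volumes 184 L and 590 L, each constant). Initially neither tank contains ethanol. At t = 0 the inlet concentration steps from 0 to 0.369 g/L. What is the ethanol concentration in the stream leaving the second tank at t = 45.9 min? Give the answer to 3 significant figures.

0.296 g/L

Species balance on tank i: dCᵢ/dt = (Cᵢ₋₁ − Cᵢ)/τᵢ with τᵢ = Vᵢ/Q.
τ₁ = 184/25.5 = 7.2157 min; τ₂ = 590/25.5 = 23.137 min.
Tank 1: C₁ = C_in(1 − e^(−t/τ₁)). Tank 2 (τ₁ ≠ τ₂): C₂ = C_in[1 − (τ₁ e^(−t/τ₁) − τ₂ e^(−t/τ₂))/(τ₁ − τ₂)].
At t = 45.9: e^(−t/τ₁) = 0.0017274, e^(−t/τ₂) = 0.13754.
C₂ = 0.369·[1 − (7.2157·0.0017274 − 23.137·0.13754)/(-15.922)] = 0.369·0.80090 = 0.29553 g/L.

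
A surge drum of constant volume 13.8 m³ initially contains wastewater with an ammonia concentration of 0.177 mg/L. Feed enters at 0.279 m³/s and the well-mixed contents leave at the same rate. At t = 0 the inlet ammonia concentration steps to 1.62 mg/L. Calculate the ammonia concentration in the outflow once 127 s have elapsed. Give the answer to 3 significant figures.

Mass balance on the solute (V constant): V dC/dt = Q(C_in − C).
Time constant τ = V/Q = 13.8/0.279 = 49.462 s.
Integrating: C(t) = C_in + (C₀ − C_in) e^(−t/τ).
C(127) = 1.62 + (0.177 − 1.62)·e^(−127/49.462) = 1.62 + (-1.4430)·0.076719 = 1.5093 mg/L.

1.51 mg/L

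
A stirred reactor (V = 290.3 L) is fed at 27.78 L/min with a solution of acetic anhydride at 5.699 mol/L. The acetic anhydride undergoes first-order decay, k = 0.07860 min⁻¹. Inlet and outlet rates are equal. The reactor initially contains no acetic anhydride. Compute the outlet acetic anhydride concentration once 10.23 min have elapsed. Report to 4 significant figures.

Accumulation = in − out − consumed: V dC/dt = Q C_in − Q C − k V C.
This is linear with rate a = Q/V + k = 0.174294 min⁻¹.
C_ss = Q C_in/(Q + kV) = 3.12897 mol/L; C(t) = C_ss + (C₀ − C_ss) e^(−a t).
C(10.23) = 3.12897 + (-3.12897)·e^(−0.174294·10.23) = 3.12897 + (-3.12897)·0.168128 = 2.60290 mol/L.

2.603 mol/L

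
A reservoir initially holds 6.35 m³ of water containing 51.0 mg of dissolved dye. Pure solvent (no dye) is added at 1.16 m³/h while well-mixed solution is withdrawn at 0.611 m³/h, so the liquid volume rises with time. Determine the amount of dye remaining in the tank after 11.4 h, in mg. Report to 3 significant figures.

Let m(t) be the amount of dye. Volume: V(t) = V₀ + (Q_in − Q_out) t = 6.35 + 0.54900 t; V(11.4) = 12.609 m³.
No dye enters, so dm/dt = −Q_out · (m/V).
Separate: dm/m = −Q_out dt/V(t) ⇒ ln(m/m₀) = −(Q_out/(Q_in−Q_out)) ln(V/V₀).
m = m₀ (V₀/V)^(Q_out/(Q_in−Q_out)) = 51.0 × (6.35/12.609)^(1.1129) = 23.770 mg.

23.8 mg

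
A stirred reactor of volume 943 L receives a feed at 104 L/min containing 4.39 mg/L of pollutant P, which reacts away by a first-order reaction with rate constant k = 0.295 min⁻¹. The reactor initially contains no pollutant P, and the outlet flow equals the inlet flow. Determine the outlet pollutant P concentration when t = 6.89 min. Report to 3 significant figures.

1.12 mg/L

Species balance: V dC/dt = Q C_in − Q C − k V C.
This is linear with rate a = Q/V + k = 0.40529 min⁻¹.
C_ss = Q C_in/(Q + kV) = 1.1946 mg/L; C(t) = C_ss + (C₀ − C_ss) e^(−a t).
C(6.89) = 1.1946 + (-1.1946)·e^(−0.40529·6.89) = 1.1946 + (-1.1946)·0.061273 = 1.1214 mg/L.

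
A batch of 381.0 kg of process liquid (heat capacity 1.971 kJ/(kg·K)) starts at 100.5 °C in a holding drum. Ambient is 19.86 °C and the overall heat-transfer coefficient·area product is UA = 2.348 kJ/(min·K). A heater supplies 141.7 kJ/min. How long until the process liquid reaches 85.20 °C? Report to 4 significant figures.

448.6 min

First-law balance (no shaft work): M c_p dT/dt = −UA(T − T_amb) + Q̇.
τ = M c_p/UA = 319.826 min; T_ss = T_amb + Q̇/UA = 19.86 + 141.7/2.348 = 80.2092 °C.
T(t) = T_ss + (T₀ − T_ss)e^(−t/τ); set T = 85.20:
t = −τ ln[(T − T_ss)/(T₀ − T_ss)] = −319.826 · ln(0.245962) = 448.580 min.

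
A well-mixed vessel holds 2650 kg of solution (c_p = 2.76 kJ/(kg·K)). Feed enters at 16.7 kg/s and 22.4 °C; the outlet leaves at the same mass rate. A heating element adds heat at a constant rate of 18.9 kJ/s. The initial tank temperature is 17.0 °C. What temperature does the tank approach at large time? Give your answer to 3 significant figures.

22.8 °C

M c_p dT/dt = ṁ c_p (T_in − T) + Q̇.
At steady state dT/dt = 0 ⇒ T_ss = T_in + Q̇/(ṁ c_p) = 22.4 + 18.9/(16.7·2.76) = 22.810 °C.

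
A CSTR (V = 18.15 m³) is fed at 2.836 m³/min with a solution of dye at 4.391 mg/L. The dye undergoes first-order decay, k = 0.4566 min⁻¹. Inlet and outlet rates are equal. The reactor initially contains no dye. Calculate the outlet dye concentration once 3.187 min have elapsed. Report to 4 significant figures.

Accumulation = in − out − consumed: V dC/dt = Q C_in − Q C − k V C.
This is linear with rate a = Q/V + k = 0.612853 min⁻¹.
C_ss = Q C_in/(Q + kV) = 1.11953 mg/L; C(t) = C_ss + (C₀ − C_ss) e^(−a t).
C(3.187) = 1.11953 + (-1.11953)·e^(−0.612853·3.187) = 1.11953 + (-1.11953)·0.141825 = 0.960755 mg/L.

0.9608 mg/L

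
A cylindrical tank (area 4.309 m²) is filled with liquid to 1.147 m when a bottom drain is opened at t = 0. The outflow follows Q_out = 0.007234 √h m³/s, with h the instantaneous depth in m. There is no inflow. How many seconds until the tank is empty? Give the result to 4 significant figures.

Mass balance (ρ constant): A dh/dt = −0.007234 √h.
This is separable: 2 d(√h)/dt = −0.007234/A, so √h = √h₀ − (0.007234/(2A)) t.
Set h = 0: 2√h₀ = (0.007234/A) t_empty ⇒ t_empty = 2A√h₀/0.007234.
t_empty = 2·4.309·√1.147/0.007234 = 8.61800·1.07098/0.007234 = 1275.88 s.

1276 s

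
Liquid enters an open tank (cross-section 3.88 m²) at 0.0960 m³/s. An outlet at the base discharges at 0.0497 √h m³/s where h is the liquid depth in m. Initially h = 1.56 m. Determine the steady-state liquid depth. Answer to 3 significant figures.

Level balance: A dh/dt = 0.0960 − 0.0497 √h. Setting dh/dt = 0:
Q_in = 0.0497 √h_ss ⇒ √h_ss = 0.0960/0.0497 = 1.9316.
h_ss = 1.9316² = 3.7310 m. (Since h₀ = 1.56 m < h_ss, the level will rise toward this value.)

3.73 m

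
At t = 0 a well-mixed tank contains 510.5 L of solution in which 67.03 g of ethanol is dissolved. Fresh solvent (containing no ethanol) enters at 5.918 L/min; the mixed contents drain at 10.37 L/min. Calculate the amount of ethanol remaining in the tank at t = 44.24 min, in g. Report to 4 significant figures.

Let m(t) be the amount of ethanol. Volume: V(t) = V₀ + (Q_in − Q_out) t = 510.5 − 4.45200 t; V(44.24) = 313.544 L.
Solute balance: dm/dt = 0 − Q_out C = −Q_out m/V(t).
Separate: dm/m = −Q_out dt/V(t) ⇒ ln(m/m₀) = −(Q_out/(Q_in−Q_out)) ln(V/V₀).
m = m₀ (V₀/V)^(Q_out/(Q_in−Q_out)) = 67.03 × (510.5/313.544)^(-2.32929) = 21.5359 g.

21.54 g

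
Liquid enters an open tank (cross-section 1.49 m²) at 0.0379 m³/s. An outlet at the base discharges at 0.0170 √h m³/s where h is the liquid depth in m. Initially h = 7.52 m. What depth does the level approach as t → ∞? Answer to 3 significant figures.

4.97 m

A dh/dt = Q_in − 0.0170 √h. Steady state requires inflow = outflow:
Q_in = 0.0170 √h_ss ⇒ √h_ss = 0.0379/0.0170 = 2.2294.
h_ss = 2.2294² = 4.9703 m. (Since h₀ = 7.52 m > h_ss, the level will fall toward this value.)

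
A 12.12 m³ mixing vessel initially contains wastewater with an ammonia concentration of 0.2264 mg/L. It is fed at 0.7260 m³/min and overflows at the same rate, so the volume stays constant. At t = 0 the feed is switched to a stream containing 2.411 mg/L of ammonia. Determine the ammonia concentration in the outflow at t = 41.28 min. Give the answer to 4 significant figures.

Unsteady species balance (constant V, well mixed): V dC/dt = Q(C_in − C).
So dC/dt = (C_in − C)/τ with τ = V/Q = 12.12/0.7260 = 16.6942 min.
This is linear first-order; C(t) = C_in + (C₀ − C_in) e^(−t/τ).
C(41.28) = 2.411 + (0.2264 − 2.411)·e^(−41.28/16.6942) = 2.411 + (-2.18460)·0.0843557 = 2.22672 mg/L.

2.227 mg/L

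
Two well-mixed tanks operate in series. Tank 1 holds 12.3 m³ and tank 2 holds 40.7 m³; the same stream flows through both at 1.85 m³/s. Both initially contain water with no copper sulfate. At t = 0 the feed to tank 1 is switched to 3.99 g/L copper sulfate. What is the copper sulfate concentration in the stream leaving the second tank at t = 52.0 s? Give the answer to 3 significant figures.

Each tank obeys Vᵢ dCᵢ/dt = Q(Cᵢ₋₁ − Cᵢ), so τᵢ = Vᵢ/Q.
τ₁ = 12.3/1.85 = 6.6486 s; τ₂ = 40.7/1.85 = 22.000 s.
Tank 1: C₁ = C_in(1 − e^(−t/τ₁)). Tank 2 (τ₁ ≠ τ₂): C₂ = C_in[1 − (τ₁ e^(−t/τ₁) − τ₂ e^(−t/τ₂))/(τ₁ − τ₂)].
At t = 52.0: e^(−t/τ₁) = 0.00040116, e^(−t/τ₂) = 0.094078.
C₂ = 3.99·[1 − (6.6486·0.00040116 − 22.000·0.094078)/(-15.351)] = 3.99·0.86535 = 3.4528 g/L.

3.45 g/L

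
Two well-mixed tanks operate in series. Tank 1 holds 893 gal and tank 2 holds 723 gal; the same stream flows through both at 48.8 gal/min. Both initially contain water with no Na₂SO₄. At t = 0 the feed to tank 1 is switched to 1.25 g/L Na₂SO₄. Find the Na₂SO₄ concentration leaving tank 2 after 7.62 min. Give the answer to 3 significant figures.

Species balance on tank i: dCᵢ/dt = (Cᵢ₋₁ − Cᵢ)/τᵢ with τᵢ = Vᵢ/Q.
τ₁ = 893/48.8 = 18.299 min; τ₂ = 723/48.8 = 14.816 min.
Tank 1: C₁ = C_in(1 − e^(−t/τ₁)). Tank 2 (τ₁ ≠ τ₂): C₂ = C_in[1 − (τ₁ e^(−t/τ₁) − τ₂ e^(−t/τ₂))/(τ₁ − τ₂)].
At t = 7.62: e^(−t/τ₁) = 0.65941, e^(−t/τ₂) = 0.59790.
C₂ = 1.25·[1 − (18.299·0.65941 − 14.816·0.59790)/(3.4836)] = 1.25·0.079020 = 0.098775 g/L.

0.0988 g/L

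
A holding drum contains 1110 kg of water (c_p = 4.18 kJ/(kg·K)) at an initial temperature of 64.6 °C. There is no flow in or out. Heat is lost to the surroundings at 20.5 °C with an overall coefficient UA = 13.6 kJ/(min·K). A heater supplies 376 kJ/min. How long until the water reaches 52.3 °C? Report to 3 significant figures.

Unsteady energy balance on the tank contents: M c_p dT/dt = −UA(T − T_amb) + Q̇.
τ = M c_p/UA = 341.16 min; T_ss = T_amb + Q̇/UA = 20.5 + 376/13.6 = 48.147 °C.
T(t) = T_ss + (T₀ − T_ss)e^(−t/τ); set T = 52.3:
t = −τ ln[(T − T_ss)/(T₀ − T_ss)] = −341.16 · ln(0.25241) = 469.67 min.

470 min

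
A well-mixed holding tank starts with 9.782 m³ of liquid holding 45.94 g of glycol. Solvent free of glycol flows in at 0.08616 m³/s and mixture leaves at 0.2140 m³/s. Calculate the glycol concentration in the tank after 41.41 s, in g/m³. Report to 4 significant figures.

Let m(t) be the amount of glycol. Volume: V(t) = V₀ + (Q_in − Q_out) t = 9.782 − 0.127840 t; V(41.41) = 4.48815 m³.
Solute balance: dm/dt = 0 − Q_out C = −Q_out m/V(t).
dm/m = −Q_out dt/(V₀ − 0.127840 t); integrating gives ln(m/m₀) = −(Q_out/(Q_in−Q_out)) ln(V/V₀).
m = m₀ (V₀/V)^(Q_out/(Q_in−Q_out)) = 45.94 × (9.782/4.48815)^(-1.67397) = 12.4677 g.
C = m/V = 12.4677/4.48815 = 2.77792 g/m³.

2.778 g/m³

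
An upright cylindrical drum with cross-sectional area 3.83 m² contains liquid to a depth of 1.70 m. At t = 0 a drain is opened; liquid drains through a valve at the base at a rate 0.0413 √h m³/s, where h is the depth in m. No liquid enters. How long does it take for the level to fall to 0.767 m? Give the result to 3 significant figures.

79.4 s

A dh/dt = −Q_out = −0.0413 √h.
This is separable: 2 d(√h)/dt = −0.0413/A, so √h = √h₀ − (0.0413/(2A)) t.
t = 2A(√h₀ − √h)/0.0413 = 2·3.83·(√1.70 − √0.767)/0.0413
  = 7.6600 × (1.3038 − 0.87579) / 0.0413 = 79.392 s.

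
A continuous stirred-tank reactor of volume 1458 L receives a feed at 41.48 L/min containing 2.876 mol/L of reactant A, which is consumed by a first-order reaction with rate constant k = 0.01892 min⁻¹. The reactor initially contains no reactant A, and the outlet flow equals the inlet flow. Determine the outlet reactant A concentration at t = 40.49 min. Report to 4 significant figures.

Species balance: V dC/dt = Q C_in − Q C − k V C.
This is linear with rate a = Q/V + k = 0.0473699 min⁻¹.
C_ss = Q C_in/(Q + kV) = 1.72730 mol/L; C(t) = C_ss + (C₀ − C_ss) e^(−a t).
C(40.49) = 1.72730 + (-1.72730)·e^(−0.0473699·40.49) = 1.72730 + (-1.72730)·0.146899 = 1.47356 mol/L.

1.474 mol/L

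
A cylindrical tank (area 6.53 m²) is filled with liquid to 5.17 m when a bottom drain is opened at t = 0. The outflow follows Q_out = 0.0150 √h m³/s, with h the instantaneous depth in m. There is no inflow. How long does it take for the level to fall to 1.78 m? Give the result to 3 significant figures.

818 s

Accumulation of liquid (constant cross-section A): A dh/dt = −0.0150 √h.
This is separable: 2 d(√h)/dt = −0.0150/A, so √h = √h₀ − (0.0150/(2A)) t.
t = 2A(√h₀ − √h)/0.0150 = 2·6.53·(√5.17 − √1.78)/0.0150
  = 13.060 × (2.2738 − 1.3342) / 0.0150 = 818.08 s.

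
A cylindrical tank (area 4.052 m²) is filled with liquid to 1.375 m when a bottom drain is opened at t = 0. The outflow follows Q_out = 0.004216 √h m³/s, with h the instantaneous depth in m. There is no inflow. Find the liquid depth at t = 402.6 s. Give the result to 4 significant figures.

A dh/dt = −Q_out = −0.004216 √h.
This is separable: 2 d(√h)/dt = −0.004216/A, so √h = √h₀ − (0.004216/(2A)) t.
√h = √1.375 − 0.004216·402.6/(2·4.052) = 1.17260 − 0.209447 = 0.963157.
h = 0.963157² = 0.927671 m.

0.9277 m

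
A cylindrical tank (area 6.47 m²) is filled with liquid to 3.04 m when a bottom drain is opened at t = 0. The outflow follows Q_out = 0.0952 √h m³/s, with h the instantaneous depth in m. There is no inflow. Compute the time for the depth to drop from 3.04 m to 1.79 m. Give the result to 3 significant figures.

A dh/dt = −Q_out = −0.0952 √h.
Separate and integrate: 2(√h − √h₀) = −(0.0952/A) t.
t = 2A(√h₀ − √h)/0.0952 = 2·6.47·(√3.04 − √1.79)/0.0952
  = 12.940 × (1.7436 − 1.3379) / 0.0952 = 55.138 s.

55.1 s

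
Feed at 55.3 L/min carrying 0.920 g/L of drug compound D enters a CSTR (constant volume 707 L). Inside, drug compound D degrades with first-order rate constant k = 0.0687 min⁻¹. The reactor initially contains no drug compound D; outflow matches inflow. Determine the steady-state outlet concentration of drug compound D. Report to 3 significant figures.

0.490 g/L

V dC/dt = Q(C_in − C) − k V C.
At steady state: 0 = Q C_in − (Q + kV) C_ss, so C_ss = Q C_in/(Q + kV).
C_ss = 55.3·0.920/(55.3 + 0.0687·707) = 50.876/103.87 = 0.48980 g/L.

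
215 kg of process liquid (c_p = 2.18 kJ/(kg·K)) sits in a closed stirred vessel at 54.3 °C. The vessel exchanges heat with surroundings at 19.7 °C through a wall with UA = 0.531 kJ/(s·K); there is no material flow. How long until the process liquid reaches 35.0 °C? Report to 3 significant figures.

M c_p dT/dt = −UA(T − T_amb).
τ = M c_p/UA = 882.67 s; T_ss = T_amb = 19.700 °C.
T(t) = T_ss + (T₀ − T_ss)e^(−t/τ); set T = 35.0:
t = −τ ln[(T − T_ss)/(T₀ − T_ss)] = −882.67 · ln(0.44220) = 720.26 s.

720 s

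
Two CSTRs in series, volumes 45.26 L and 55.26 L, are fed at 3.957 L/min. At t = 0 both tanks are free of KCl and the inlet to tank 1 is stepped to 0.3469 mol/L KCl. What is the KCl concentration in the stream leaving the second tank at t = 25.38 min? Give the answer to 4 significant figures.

Species balance on tank i: dCᵢ/dt = (Cᵢ₋₁ − Cᵢ)/τᵢ with τᵢ = Vᵢ/Q.
τ₁ = 45.26/3.957 = 11.4380 min; τ₂ = 55.26/3.957 = 13.9651 min.
Tank 1: C₁ = C_in(1 − e^(−t/τ₁)). Tank 2 (τ₁ ≠ τ₂): C₂ = C_in[1 − (τ₁ e^(−t/τ₁) − τ₂ e^(−t/τ₂))/(τ₁ − τ₂)].
At t = 25.38: e^(−t/τ₁) = 0.108726, e^(−t/τ₂) = 0.162450.
C₂ = 0.3469·[1 − (11.4380·0.108726 − 13.9651·0.162450)/(-2.52717)] = 0.3469·0.594393 = 0.206195 mol/L.

0.2062 mol/L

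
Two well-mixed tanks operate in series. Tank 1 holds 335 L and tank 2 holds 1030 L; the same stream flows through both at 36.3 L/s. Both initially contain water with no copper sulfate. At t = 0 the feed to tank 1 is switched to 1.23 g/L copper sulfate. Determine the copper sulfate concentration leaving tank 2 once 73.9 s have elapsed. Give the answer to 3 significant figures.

1.10 g/L

Time constants: τᵢ = Vᵢ/Q for each well-mixed tank.
τ₁ = 335/36.3 = 9.2287 s; τ₂ = 1030/36.3 = 28.375 s.
Solving the cascade with C₁(0)=C₂(0)=0 gives C₂(t) = C_in[1 − (τ₁ e^(−t/τ₁) − τ₂ e^(−t/τ₂))/(τ₁ − τ₂)].
At t = 73.9: e^(−t/τ₁) = 0.00033290, e^(−t/τ₂) = 0.073945.
C₂ = 1.23·[1 − (9.2287·0.00033290 − 28.375·0.073945)/(-19.146)] = 1.23·0.89057 = 1.0954 g/L.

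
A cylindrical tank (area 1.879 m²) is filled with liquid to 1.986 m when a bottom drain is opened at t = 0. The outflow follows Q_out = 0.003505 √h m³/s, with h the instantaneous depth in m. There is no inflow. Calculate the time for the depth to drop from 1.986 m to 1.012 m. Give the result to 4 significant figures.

With no inflow, A dh/dt = −0.003505 √h.
∫ h^(−1/2) dh = −(0.003505/A) ∫ dt, giving 2√h = 2√h₀ − (0.003505/A) t.
t = 2A(√h₀ − √h)/0.003505 = 2·1.879·(√1.986 − √1.012)/0.003505
  = 3.75800 × (1.40926 − 1.00598) / 0.003505 = 432.382 s.

432.4 s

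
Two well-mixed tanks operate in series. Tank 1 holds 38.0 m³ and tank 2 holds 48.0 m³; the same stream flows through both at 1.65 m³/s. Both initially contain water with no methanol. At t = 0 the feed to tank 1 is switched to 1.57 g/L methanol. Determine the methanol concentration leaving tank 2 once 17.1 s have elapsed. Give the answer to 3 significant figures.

Each tank obeys Vᵢ dCᵢ/dt = Q(Cᵢ₋₁ − Cᵢ), so τᵢ = Vᵢ/Q.
τ₁ = 38.0/1.65 = 23.030 s; τ₂ = 48.0/1.65 = 29.091 s.
Solving the cascade with C₁(0)=C₂(0)=0 gives C₂(t) = C_in[1 − (τ₁ e^(−t/τ₁) − τ₂ e^(−t/τ₂))/(τ₁ − τ₂)].
At t = 17.1: e^(−t/τ₁) = 0.47592, e^(−t/τ₂) = 0.55554.
C₂ = 1.57·[1 − (23.030·0.47592 − 29.091·0.55554)/(-6.0606)] = 1.57·0.14191 = 0.22280 g/L.

0.223 g/L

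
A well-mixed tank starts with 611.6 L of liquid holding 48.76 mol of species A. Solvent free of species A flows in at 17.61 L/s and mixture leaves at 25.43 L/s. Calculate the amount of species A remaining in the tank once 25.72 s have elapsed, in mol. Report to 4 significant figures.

Let m(t) be the amount of species A. Volume: V(t) = V₀ + (Q_in − Q_out) t = 611.6 − 7.82000 t; V(25.72) = 410.470 L.
Species balance (pure solvent in): dm/dt = −Q_out · m/V(t).
dm/m = −Q_out dt/(V₀ − 7.82000 t); integrating gives ln(m/m₀) = −(Q_out/(Q_in−Q_out)) ln(V/V₀).
m = m₀ (V₀/V)^(Q_out/(Q_in−Q_out)) = 48.76 × (611.6/410.470)^(-3.25192) = 13.3314 mol.

13.33 mol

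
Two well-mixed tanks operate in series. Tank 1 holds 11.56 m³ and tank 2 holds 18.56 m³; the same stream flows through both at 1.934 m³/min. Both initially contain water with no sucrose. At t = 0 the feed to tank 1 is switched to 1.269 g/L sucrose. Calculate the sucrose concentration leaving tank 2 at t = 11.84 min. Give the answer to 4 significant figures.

Time constants: τᵢ = Vᵢ/Q for each well-mixed tank.
τ₁ = 11.56/1.934 = 5.97725 min; τ₂ = 18.56/1.934 = 9.59669 min.
Solving the cascade with C₁(0)=C₂(0)=0 gives C₂(t) = C_in[1 − (τ₁ e^(−t/τ₁) − τ₂ e^(−t/τ₂))/(τ₁ − τ₂)].
At t = 11.84: e^(−t/τ₁) = 0.137953, e^(−t/τ₂) = 0.291196.
C₂ = 1.269·[1 − (5.97725·0.137953 − 9.59669·0.291196)/(-3.61944)] = 1.269·0.455734 = 0.578326 g/L.

0.5783 g/L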